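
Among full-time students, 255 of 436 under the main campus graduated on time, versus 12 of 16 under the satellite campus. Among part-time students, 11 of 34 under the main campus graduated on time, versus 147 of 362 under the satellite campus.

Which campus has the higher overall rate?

Full-time: the main campus 255/436 = 58.5%, the satellite campus 12/16 = 75.0% → the satellite campus
Part-time: the main campus 11/34 = 32.4%, the satellite campus 147/362 = 40.6% → the satellite campus
Overall: the main campus 266/470 = 56.6%, the satellite campus 159/378 = 42.1% → the main campus
(The satellite campus wins every enrollment group but the main campus wins overall — the satellite campus's students skew toward the low-rate part-time group.)

the main campus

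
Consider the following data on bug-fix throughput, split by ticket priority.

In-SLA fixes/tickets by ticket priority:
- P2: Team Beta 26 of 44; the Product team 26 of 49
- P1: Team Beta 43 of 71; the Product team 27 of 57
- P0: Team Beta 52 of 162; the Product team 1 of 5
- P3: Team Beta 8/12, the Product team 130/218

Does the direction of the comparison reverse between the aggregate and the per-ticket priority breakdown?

Yes

P2: Team Beta 26/44 = 59.1%, the Product team 26/49 = 53.1% → Team Beta
P1: Team Beta 43/71 = 60.6%, the Product team 27/57 = 47.4% → Team Beta
P0: Team Beta 52/162 = 32.1%, the Product team 1/5 = 20.0% → Team Beta
P3: Team Beta 8/12 = 66.7%, the Product team 130/218 = 59.6% → Team Beta
Overall: Team Beta 129/289 = 44.6%, the Product team 184/329 = 55.9% → the Product team
Team Beta wins each ticket group but the Product team wins overall — the comparison reverses. Team Beta's tickets skew toward P0, which has a lower base rate.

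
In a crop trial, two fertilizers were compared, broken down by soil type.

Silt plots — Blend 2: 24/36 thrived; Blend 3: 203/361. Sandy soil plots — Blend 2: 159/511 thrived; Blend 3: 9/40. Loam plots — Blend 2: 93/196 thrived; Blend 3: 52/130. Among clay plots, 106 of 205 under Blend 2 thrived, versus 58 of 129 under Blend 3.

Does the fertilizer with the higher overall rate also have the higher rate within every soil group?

Silt: Blend 2 24/36 = 66.7%, Blend 3 203/361 = 56.2% → Blend 2
Sandy soil: Blend 2 159/511 = 31.1%, Blend 3 9/40 = 22.5% → Blend 2
Loam: Blend 2 93/196 = 47.4%, Blend 3 52/130 = 40.0% → Blend 2
Clay: Blend 2 106/205 = 51.7%, Blend 3 58/129 = 45.0% → Blend 2
Overall: Blend 2 382/948 = 40.3%, Blend 3 322/660 = 48.8% → Blend 3
Blend 2 wins each soil group but Blend 3 wins overall — the comparison reverses. Blend 2's plots skew toward sandy soil, which has a lower base rate.

No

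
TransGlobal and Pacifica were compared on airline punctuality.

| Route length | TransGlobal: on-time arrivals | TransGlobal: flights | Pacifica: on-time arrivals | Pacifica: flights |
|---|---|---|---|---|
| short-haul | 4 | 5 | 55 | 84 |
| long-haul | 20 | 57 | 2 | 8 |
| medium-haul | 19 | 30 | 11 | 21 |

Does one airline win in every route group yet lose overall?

Yes

Short-haul: TransGlobal 4/5 = 80.0%, Pacifica 55/84 = 65.5% → TransGlobal
Long-haul: TransGlobal 20/57 = 35.1%, Pacifica 2/8 = 25.0% → TransGlobal
Medium-haul: TransGlobal 19/30 = 63.3%, Pacifica 11/21 = 52.4% → TransGlobal
Overall: TransGlobal 43/92 = 46.7%, Pacifica 68/113 = 60.2% → Pacifica
TransGlobal wins each route group but Pacifica wins overall — the comparison reverses. TransGlobal's flights skew toward long-haul, which has a lower base rate.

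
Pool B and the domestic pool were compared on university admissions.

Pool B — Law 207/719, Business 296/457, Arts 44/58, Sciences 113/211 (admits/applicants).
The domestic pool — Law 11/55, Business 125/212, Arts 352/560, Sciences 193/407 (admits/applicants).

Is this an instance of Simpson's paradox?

Law: Pool B 207/719 = 28.8%, the domestic pool 11/55 = 20.0% → Pool B
Business: Pool B 296/457 = 64.8%, the domestic pool 125/212 = 59.0% → Pool B
Arts: Pool B 44/58 = 75.9%, the domestic pool 352/560 = 62.9% → Pool B
Sciences: Pool B 113/211 = 53.6%, the domestic pool 193/407 = 47.4% → Pool B
Overall: Pool B 660/1445 = 45.7%, the domestic pool 681/1234 = 55.2% → the domestic pool
Pool B wins each department group but the domestic pool wins overall — the comparison reverses. Pool B's applicants skew toward Law, which has a lower base rate.

Yes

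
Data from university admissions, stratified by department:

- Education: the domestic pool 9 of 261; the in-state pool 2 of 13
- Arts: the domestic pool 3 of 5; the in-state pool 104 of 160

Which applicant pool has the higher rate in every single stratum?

the in-state pool

Education: the domestic pool 9/261 = 3.4%, the in-state pool 2/13 = 15.4% → the in-state pool
Arts: the domestic pool 3/5 = 60.0%, the in-state pool 104/160 = 65.0% → the in-state pool
The in-state pool has the higher rate in both groups.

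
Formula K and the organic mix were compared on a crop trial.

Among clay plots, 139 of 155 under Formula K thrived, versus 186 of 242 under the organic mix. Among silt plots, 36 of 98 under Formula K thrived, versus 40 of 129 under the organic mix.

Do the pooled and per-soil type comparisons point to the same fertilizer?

Yes

Clay: Formula K 139/155 = 89.7%, the organic mix 186/242 = 76.9% → Formula K
Silt: Formula K 36/98 = 36.7%, the organic mix 40/129 = 31.0% → Formula K
Overall: Formula K 175/253 = 69.2%, the organic mix 226/371 = 60.9% → Formula K
Formula K wins overall and in every soil group — no reversal.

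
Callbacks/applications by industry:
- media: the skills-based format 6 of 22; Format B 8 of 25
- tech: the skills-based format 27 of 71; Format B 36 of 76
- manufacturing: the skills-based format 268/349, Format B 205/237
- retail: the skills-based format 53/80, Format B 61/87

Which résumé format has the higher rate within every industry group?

Media: the skills-based format 6/22 = 27.3%, Format B 8/25 = 32.0% → Format B
Tech: the skills-based format 27/71 = 38.0%, Format B 36/76 = 47.4% → Format B
Manufacturing: the skills-based format 268/349 = 76.8%, Format B 205/237 = 86.5% → Format B
Retail: the skills-based format 53/80 = 66.2%, Format B 61/87 = 70.1% → Format B
Format B has the higher rate in all 4 groups.

Format B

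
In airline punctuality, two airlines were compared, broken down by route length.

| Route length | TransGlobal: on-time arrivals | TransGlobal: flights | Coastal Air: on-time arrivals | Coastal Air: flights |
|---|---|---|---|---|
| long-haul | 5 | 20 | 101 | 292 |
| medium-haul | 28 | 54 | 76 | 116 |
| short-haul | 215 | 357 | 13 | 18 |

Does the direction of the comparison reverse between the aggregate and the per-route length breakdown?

Long-haul: TransGlobal 5/20 = 25.0%, Coastal Air 101/292 = 34.6% → Coastal Air
Medium-haul: TransGlobal 28/54 = 51.9%, Coastal Air 76/116 = 65.5% → Coastal Air
Short-haul: TransGlobal 215/357 = 60.2%, Coastal Air 13/18 = 72.2% → Coastal Air
Overall: TransGlobal 248/431 = 57.5%, Coastal Air 190/426 = 44.6% → TransGlobal
Coastal Air wins each route group but TransGlobal wins overall — the comparison reverses. Coastal Air's flights skew toward long-haul, which has a lower base rate.

Yes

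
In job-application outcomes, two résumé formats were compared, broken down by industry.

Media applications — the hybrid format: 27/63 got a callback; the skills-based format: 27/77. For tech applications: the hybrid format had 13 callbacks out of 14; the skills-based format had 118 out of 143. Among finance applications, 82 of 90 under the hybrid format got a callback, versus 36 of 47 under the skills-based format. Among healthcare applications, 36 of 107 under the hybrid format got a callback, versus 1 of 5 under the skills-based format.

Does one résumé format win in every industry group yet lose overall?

Media: the hybrid format 27/63 = 42.9%, the skills-based format 27/77 = 35.1% → the hybrid format
Tech: the hybrid format 13/14 = 92.9%, the skills-based format 118/143 = 82.5% → the hybrid format
Finance: the hybrid format 82/90 = 91.1%, the skills-based format 36/47 = 76.6% → the hybrid format
Healthcare: the hybrid format 36/107 = 33.6%, the skills-based format 1/5 = 20.0% → the hybrid format
Overall: the hybrid format 158/274 = 57.7%, the skills-based format 182/272 = 66.9% → the skills-based format
The hybrid format wins each industry group but the skills-based format wins overall — the comparison reverses. The hybrid format's applications skew toward healthcare, which has a lower base rate.

Yes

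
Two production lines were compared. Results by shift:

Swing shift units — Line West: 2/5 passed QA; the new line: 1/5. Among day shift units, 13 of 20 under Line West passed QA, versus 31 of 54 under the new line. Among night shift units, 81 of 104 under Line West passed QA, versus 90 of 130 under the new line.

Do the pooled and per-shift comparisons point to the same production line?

Swing shift: Line West 2/5 = 40.0%, the new line 1/5 = 20.0% → Line West
Day shift: Line West 13/20 = 65.0%, the new line 31/54 = 57.4% → Line West
Night shift: Line West 81/104 = 77.9%, the new line 90/130 = 69.2% → Line West
Overall: Line West 96/129 = 74.4%, the new line 122/189 = 64.6% → Line West
Line West wins overall and in every shift group — no reversal.

Yes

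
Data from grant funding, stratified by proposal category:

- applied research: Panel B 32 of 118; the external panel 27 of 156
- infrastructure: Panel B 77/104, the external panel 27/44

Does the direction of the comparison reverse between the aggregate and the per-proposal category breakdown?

No

Applied research: Panel B 32/118 = 27.1%, the external panel 27/156 = 17.3% → Panel B
Infrastructure: Panel B 77/104 = 74.0%, the external panel 27/44 = 61.4% → Panel B
Overall: Panel B 109/222 = 49.1%, the external panel 54/200 = 27.0% → Panel B
Panel B wins overall and in every proposal group — no reversal.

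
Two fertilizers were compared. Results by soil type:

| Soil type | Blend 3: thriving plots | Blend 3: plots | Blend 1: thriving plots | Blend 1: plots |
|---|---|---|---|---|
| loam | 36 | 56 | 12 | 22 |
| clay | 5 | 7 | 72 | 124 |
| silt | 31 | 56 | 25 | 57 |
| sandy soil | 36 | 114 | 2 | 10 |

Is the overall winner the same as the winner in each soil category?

Loam: Blend 3 36/56 = 64.3%, Blend 1 12/22 = 54.5% → Blend 3
Clay: Blend 3 5/7 = 71.4%, Blend 1 72/124 = 58.1% → Blend 3
Silt: Blend 3 31/56 = 55.4%, Blend 1 25/57 = 43.9% → Blend 3
Sandy soil: Blend 3 36/114 = 31.6%, Blend 1 2/10 = 20.0% → Blend 3
Overall: Blend 3 108/233 = 46.4%, Blend 1 111/213 = 52.1% → Blend 1
Blend 3 wins each soil group but Blend 1 wins overall — the comparison reverses. Blend 3's plots skew toward sandy soil, which has a lower base rate.

No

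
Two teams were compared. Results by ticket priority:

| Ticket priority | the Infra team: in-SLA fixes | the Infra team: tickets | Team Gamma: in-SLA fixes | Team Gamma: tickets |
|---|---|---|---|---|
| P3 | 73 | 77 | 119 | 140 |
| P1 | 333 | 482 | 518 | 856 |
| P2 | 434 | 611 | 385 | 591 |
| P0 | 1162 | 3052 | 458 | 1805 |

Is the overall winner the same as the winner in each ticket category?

Yes

P3: the Infra team 73/77 = 94.8%, Team Gamma 119/140 = 85.0% → the Infra team
P1: the Infra team 333/482 = 69.1%, Team Gamma 518/856 = 60.5% → the Infra team
P2: the Infra team 434/611 = 71.0%, Team Gamma 385/591 = 65.1% → the Infra team
P0: the Infra team 1162/3052 = 38.1%, Team Gamma 458/1805 = 25.4% → the Infra team
Overall: the Infra team 2002/4222 = 47.4%, Team Gamma 1480/3392 = 43.6% → the Infra team
The Infra team wins overall and in every ticket group — no reversal.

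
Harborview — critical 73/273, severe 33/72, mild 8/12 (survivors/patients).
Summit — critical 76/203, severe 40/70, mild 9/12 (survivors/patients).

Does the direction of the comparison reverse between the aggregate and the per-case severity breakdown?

Critical: Harborview 73/273 = 26.7%, Summit 76/203 = 37.4% → Summit
Severe: Harborview 33/72 = 45.8%, Summit 40/70 = 57.1% → Summit
Mild: Harborview 8/12 = 66.7%, Summit 9/12 = 75.0% → Summit
Overall: Harborview 114/357 = 31.9%, Summit 125/285 = 43.9% → Summit
Summit wins overall and in every case group — no reversal.

No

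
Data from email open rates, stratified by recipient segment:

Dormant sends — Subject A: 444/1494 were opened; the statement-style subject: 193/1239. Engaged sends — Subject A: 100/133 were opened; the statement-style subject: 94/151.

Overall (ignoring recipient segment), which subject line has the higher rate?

Dormant: Subject A 444/1494 = 29.7%, the statement-style subject 193/1239 = 15.6% → Subject A
Engaged: Subject A 100/133 = 75.2%, the statement-style subject 94/151 = 62.3% → Subject A
Overall: Subject A 544/1627 = 33.4%, the statement-style subject 287/1390 = 20.6% → Subject A

Subject A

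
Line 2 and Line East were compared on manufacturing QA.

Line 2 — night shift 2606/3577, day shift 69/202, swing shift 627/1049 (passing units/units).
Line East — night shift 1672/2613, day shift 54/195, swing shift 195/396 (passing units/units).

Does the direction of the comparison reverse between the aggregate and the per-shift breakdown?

No

Night shift: Line 2 2606/3577 = 72.9%, Line East 1672/2613 = 64.0% → Line 2
Day shift: Line 2 69/202 = 34.2%, Line East 54/195 = 27.7% → Line 2
Swing shift: Line 2 627/1049 = 59.8%, Line East 195/396 = 49.2% → Line 2
Overall: Line 2 3302/4828 = 68.4%, Line East 1921/3204 = 60.0% → Line 2
Line 2 wins overall and in every shift group — no reversal.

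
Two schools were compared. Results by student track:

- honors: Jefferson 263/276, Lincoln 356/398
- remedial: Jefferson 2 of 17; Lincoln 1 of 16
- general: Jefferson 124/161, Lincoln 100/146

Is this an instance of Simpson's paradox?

Honors: Jefferson 263/276 = 95.3%, Lincoln 356/398 = 89.4% → Jefferson
Remedial: Jefferson 2/17 = 11.8%, Lincoln 1/16 = 6.2% → Jefferson
General: Jefferson 124/161 = 77.0%, Lincoln 100/146 = 68.5% → Jefferson
Overall: Jefferson 389/454 = 85.7%, Lincoln 457/560 = 81.6% → Jefferson
Jefferson wins overall and in every student group — no reversal.

No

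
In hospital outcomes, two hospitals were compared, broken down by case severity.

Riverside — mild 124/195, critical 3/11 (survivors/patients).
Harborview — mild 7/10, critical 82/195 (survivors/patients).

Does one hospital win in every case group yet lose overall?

Yes

Mild: Riverside 124/195 = 63.6%, Harborview 7/10 = 70.0% → Harborview
Critical: Riverside 3/11 = 27.3%, Harborview 82/195 = 42.1% → Harborview
Overall: Riverside 127/206 = 61.7%, Harborview 89/205 = 43.4% → Riverside
Harborview wins each case group but Riverside wins overall — the comparison reverses. Harborview's patients skew toward critical, which has a lower base rate.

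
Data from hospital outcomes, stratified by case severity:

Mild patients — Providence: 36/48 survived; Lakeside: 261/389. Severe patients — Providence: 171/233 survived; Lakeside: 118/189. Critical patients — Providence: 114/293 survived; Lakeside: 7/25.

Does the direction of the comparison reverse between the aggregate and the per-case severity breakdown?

Mild: Providence 36/48 = 75.0%, Lakeside 261/389 = 67.1% → Providence
Severe: Providence 171/233 = 73.4%, Lakeside 118/189 = 62.4% → Providence
Critical: Providence 114/293 = 38.9%, Lakeside 7/25 = 28.0% → Providence
Overall: Providence 321/574 = 55.9%, Lakeside 386/603 = 64.0% → Lakeside
Providence wins each case group but Lakeside wins overall — the comparison reverses. Providence's patients skew toward critical, which has a lower base rate.

Yes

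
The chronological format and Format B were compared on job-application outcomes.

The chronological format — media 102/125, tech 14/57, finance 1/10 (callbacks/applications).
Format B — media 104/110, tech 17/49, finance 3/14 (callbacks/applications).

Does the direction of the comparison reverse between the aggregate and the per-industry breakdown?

No

Media: the chronological format 102/125 = 81.6%, Format B 104/110 = 94.5% → Format B
Tech: the chronological format 14/57 = 24.6%, Format B 17/49 = 34.7% → Format B
Finance: the chronological format 1/10 = 10.0%, Format B 3/14 = 21.4% → Format B
Overall: the chronological format 117/192 = 60.9%, Format B 124/173 = 71.7% → Format B
Format B wins overall and in every industry group — no reversal.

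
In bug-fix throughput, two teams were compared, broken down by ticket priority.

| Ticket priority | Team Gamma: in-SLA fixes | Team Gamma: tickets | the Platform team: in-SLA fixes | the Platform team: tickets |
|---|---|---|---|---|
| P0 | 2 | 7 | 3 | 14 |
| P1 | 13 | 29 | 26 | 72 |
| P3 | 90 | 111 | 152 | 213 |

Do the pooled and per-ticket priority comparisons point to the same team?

Yes

P0: Team Gamma 2/7 = 28.6%, the Platform team 3/14 = 21.4% → Team Gamma
P1: Team Gamma 13/29 = 44.8%, the Platform team 26/72 = 36.1% → Team Gamma
P3: Team Gamma 90/111 = 81.1%, the Platform team 152/213 = 71.4% → Team Gamma
Overall: Team Gamma 105/147 = 71.4%, the Platform team 181/299 = 60.5% → Team Gamma
Team Gamma wins overall and in every ticket group — no reversal.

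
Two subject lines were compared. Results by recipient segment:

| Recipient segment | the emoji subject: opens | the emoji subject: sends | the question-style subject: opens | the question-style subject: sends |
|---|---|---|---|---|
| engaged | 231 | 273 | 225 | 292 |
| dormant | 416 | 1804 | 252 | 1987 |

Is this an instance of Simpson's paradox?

Engaged: the emoji subject 231/273 = 84.6%, the question-style subject 225/292 = 77.1% → the emoji subject
Dormant: the emoji subject 416/1804 = 23.1%, the question-style subject 252/1987 = 12.7% → the emoji subject
Overall: the emoji subject 647/2077 = 31.2%, the question-style subject 477/2279 = 20.9% → the emoji subject
The emoji subject wins overall and in every recipient group — no reversal.

No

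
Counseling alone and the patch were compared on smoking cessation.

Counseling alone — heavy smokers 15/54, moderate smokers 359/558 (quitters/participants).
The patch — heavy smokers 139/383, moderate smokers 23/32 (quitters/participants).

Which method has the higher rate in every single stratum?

Heavy smokers: counseling alone 15/54 = 27.8%, the patch 139/383 = 36.3% → the patch
Moderate smokers: counseling alone 359/558 = 64.3%, the patch 23/32 = 71.9% → the patch
The patch has the higher rate in both groups.

the patch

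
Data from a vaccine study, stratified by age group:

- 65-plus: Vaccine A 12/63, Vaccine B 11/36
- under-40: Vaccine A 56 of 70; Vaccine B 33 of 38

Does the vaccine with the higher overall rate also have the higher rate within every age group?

Yes

65-plus: Vaccine A 12/63 = 19.0%, Vaccine B 11/36 = 30.6% → Vaccine B
Under-40: Vaccine A 56/70 = 80.0%, Vaccine B 33/38 = 86.8% → Vaccine B
Overall: Vaccine A 68/133 = 51.1%, Vaccine B 44/74 = 59.5% → Vaccine B
Vaccine B wins overall and in every age group — no reversal.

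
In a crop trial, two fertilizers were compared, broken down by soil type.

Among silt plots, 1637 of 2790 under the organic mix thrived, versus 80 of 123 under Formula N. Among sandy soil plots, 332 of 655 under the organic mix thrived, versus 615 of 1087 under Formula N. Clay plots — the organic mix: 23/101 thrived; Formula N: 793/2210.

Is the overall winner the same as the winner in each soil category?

No

Silt: the organic mix 1637/2790 = 58.7%, Formula N 80/123 = 65.0% → Formula N
Sandy soil: the organic mix 332/655 = 50.7%, Formula N 615/1087 = 56.6% → Formula N
Clay: the organic mix 23/101 = 22.8%, Formula N 793/2210 = 35.9% → Formula N
Overall: the organic mix 1992/3546 = 56.2%, Formula N 1488/3420 = 43.5% → the organic mix
Formula N wins each soil group but the organic mix wins overall — the comparison reverses. Formula N's plots skew toward clay, which has a lower base rate.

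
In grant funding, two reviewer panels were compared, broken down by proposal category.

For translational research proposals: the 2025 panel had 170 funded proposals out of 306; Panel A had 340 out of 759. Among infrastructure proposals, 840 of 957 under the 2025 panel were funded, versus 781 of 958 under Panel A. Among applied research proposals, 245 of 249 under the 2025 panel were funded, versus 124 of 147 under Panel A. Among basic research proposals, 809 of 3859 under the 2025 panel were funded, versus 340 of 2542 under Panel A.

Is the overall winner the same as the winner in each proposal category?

Yes

Translational research: the 2025 panel 170/306 = 55.6%, Panel A 340/759 = 44.8% → the 2025 panel
Infrastructure: the 2025 panel 840/957 = 87.8%, Panel A 781/958 = 81.5% → the 2025 panel
Applied research: the 2025 panel 245/249 = 98.4%, Panel A 124/147 = 84.4% → the 2025 panel
Basic research: the 2025 panel 809/3859 = 21.0%, Panel A 340/2542 = 13.4% → the 2025 panel
Overall: the 2025 panel 2064/5371 = 38.4%, Panel A 1585/4406 = 36.0% → the 2025 panel
The 2025 panel wins overall and in every proposal group — no reversal.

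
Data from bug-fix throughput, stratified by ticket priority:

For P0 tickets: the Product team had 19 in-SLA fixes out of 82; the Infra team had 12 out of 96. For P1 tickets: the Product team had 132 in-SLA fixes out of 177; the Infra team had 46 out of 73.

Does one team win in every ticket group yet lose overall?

P0: the Product team 19/82 = 23.2%, the Infra team 12/96 = 12.5% → the Product team
P1: the Product team 132/177 = 74.6%, the Infra team 46/73 = 63.0% → the Product team
Overall: the Product team 151/259 = 58.3%, the Infra team 58/169 = 34.3% → the Product team
The Product team wins overall and in every ticket group — no reversal.

No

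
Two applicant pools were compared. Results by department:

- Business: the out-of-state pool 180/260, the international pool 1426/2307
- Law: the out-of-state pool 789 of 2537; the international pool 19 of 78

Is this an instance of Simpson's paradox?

Yes

Business: the out-of-state pool 180/260 = 69.2%, the international pool 1426/2307 = 61.8% → the out-of-state pool
Law: the out-of-state pool 789/2537 = 31.1%, the international pool 19/78 = 24.4% → the out-of-state pool
Overall: the out-of-state pool 969/2797 = 34.6%, the international pool 1445/2385 = 60.6% → the international pool
The out-of-state pool wins each department group but the international pool wins overall — the comparison reverses. The out-of-state pool's applicants skew toward Law, which has a lower base rate.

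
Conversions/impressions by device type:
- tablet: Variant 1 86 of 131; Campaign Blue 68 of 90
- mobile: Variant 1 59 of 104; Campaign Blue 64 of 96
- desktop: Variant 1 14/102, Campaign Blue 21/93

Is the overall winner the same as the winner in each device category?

Tablet: Variant 1 86/131 = 65.6%, Campaign Blue 68/90 = 75.6% → Campaign Blue
Mobile: Variant 1 59/104 = 56.7%, Campaign Blue 64/96 = 66.7% → Campaign Blue
Desktop: Variant 1 14/102 = 13.7%, Campaign Blue 21/93 = 22.6% → Campaign Blue
Overall: Variant 1 159/337 = 47.2%, Campaign Blue 153/279 = 54.8% → Campaign Blue
Campaign Blue wins overall and in every device group — no reversal.

Yes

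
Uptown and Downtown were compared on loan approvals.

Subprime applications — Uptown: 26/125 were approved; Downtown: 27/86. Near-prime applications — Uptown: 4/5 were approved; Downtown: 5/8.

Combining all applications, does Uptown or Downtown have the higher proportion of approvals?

Subprime: Uptown 26/125 = 20.8%, Downtown 27/86 = 31.4% → Downtown
Near-prime: Uptown 4/5 = 80.0%, Downtown 5/8 = 62.5% → Uptown
Overall: Uptown 30/130 = 23.1%, Downtown 32/94 = 34.0% → Downtown
(Neither sweeps every credit group, but Downtown has the higher pooled rate.)

Downtown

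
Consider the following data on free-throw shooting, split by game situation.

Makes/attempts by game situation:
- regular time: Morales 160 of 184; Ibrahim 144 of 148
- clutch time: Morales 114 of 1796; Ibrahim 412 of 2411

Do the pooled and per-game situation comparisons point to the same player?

Yes

Regular time: Morales 160/184 = 87.0%, Ibrahim 144/148 = 97.3% → Ibrahim
Clutch time: Morales 114/1796 = 6.3%, Ibrahim 412/2411 = 17.1% → Ibrahim
Overall: Morales 274/1980 = 13.8%, Ibrahim 556/2559 = 21.7% → Ibrahim
Ibrahim wins overall and in every game group — no reversal.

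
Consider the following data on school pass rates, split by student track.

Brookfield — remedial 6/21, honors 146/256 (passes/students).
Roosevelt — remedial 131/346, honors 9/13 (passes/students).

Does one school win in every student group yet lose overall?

Remedial: Brookfield 6/21 = 28.6%, Roosevelt 131/346 = 37.9% → Roosevelt
Honors: Brookfield 146/256 = 57.0%, Roosevelt 9/13 = 69.2% → Roosevelt
Overall: Brookfield 152/277 = 54.9%, Roosevelt 140/359 = 39.0% → Brookfield
Roosevelt wins each student group but Brookfield wins overall — the comparison reverses. Roosevelt's students skew toward remedial, which has a lower base rate.

Yes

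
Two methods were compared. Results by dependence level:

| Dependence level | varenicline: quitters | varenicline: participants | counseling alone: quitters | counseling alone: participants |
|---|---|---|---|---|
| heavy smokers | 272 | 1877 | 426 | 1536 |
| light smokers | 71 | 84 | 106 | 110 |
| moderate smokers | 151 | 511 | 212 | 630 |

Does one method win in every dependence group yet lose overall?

Heavy smokers: varenicline 272/1877 = 14.5%, counseling alone 426/1536 = 27.7% → counseling alone
Light smokers: varenicline 71/84 = 84.5%, counseling alone 106/110 = 96.4% → counseling alone
Moderate smokers: varenicline 151/511 = 29.5%, counseling alone 212/630 = 33.7% → counseling alone
Overall: varenicline 494/2472 = 20.0%, counseling alone 744/2276 = 32.7% → counseling alone
Counseling alone wins overall and in every dependence group — no reversal.

No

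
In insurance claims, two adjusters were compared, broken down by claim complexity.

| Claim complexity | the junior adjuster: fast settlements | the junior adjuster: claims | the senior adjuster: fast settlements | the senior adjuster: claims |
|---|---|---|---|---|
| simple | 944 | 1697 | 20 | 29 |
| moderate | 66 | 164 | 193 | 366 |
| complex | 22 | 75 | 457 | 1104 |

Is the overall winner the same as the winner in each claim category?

No

Simple: the junior adjuster 944/1697 = 55.6%, the senior adjuster 20/29 = 69.0% → the senior adjuster
Moderate: the junior adjuster 66/164 = 40.2%, the senior adjuster 193/366 = 52.7% → the senior adjuster
Complex: the junior adjuster 22/75 = 29.3%, the senior adjuster 457/1104 = 41.4% → the senior adjuster
Overall: the junior adjuster 1032/1936 = 53.3%, the senior adjuster 670/1499 = 44.7% → the junior adjuster
The senior adjuster wins each claim group but the junior adjuster wins overall — the comparison reverses. The senior adjuster's claims skew toward complex, which has a lower base rate.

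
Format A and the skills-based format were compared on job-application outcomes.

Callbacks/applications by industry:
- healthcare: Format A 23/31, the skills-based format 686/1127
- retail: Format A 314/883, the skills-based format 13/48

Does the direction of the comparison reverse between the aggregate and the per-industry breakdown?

Yes

Healthcare: Format A 23/31 = 74.2%, the skills-based format 686/1127 = 60.9% → Format A
Retail: Format A 314/883 = 35.6%, the skills-based format 13/48 = 27.1% → Format A
Overall: Format A 337/914 = 36.9%, the skills-based format 699/1175 = 59.5% → the skills-based format
Format A wins each industry group but the skills-based format wins overall — the comparison reverses. Format A's applications skew toward retail, which has a lower base rate.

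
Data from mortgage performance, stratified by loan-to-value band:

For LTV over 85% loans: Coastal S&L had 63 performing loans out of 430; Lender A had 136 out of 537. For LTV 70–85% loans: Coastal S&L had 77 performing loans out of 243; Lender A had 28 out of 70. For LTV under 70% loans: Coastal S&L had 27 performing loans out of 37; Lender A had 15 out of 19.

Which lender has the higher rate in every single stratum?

LTV over 85%: Coastal S&L 63/430 = 14.7%, Lender A 136/537 = 25.3% → Lender A
LTV 70–85%: Coastal S&L 77/243 = 31.7%, Lender A 28/70 = 40.0% → Lender A
LTV under 70%: Coastal S&L 27/37 = 73.0%, Lender A 15/19 = 78.9% → Lender A
Lender A has the higher rate in all 3 groups.

Lender A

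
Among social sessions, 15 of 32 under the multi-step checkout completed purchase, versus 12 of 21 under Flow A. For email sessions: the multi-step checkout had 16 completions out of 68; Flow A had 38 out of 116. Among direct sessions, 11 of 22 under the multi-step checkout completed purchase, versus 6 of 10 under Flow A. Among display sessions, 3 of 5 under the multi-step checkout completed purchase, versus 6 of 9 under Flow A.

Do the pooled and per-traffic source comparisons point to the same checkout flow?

Social: the multi-step checkout 15/32 = 46.9%, Flow A 12/21 = 57.1% → Flow A
Email: the multi-step checkout 16/68 = 23.5%, Flow A 38/116 = 32.8% → Flow A
Direct: the multi-step checkout 11/22 = 50.0%, Flow A 6/10 = 60.0% → Flow A
Display: the multi-step checkout 3/5 = 60.0%, Flow A 6/9 = 66.7% → Flow A
Overall: the multi-step checkout 45/127 = 35.4%, Flow A 62/156 = 39.7% → Flow A
Flow A wins overall and in every traffic group — no reversal.

Yes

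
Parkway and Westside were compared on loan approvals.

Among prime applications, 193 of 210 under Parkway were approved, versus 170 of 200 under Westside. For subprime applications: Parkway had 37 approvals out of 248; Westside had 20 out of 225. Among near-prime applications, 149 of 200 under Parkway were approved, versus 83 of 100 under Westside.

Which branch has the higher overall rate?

Prime: Parkway 193/210 = 91.9%, Westside 170/200 = 85.0% → Parkway
Subprime: Parkway 37/248 = 14.9%, Westside 20/225 = 8.9% → Parkway
Near-prime: Parkway 149/200 = 74.5%, Westside 83/100 = 83.0% → Westside
Overall: Parkway 379/658 = 57.6%, Westside 273/525 = 52.0% → Parkway
(Neither sweeps every credit group, but Parkway has the higher pooled rate.)

Parkway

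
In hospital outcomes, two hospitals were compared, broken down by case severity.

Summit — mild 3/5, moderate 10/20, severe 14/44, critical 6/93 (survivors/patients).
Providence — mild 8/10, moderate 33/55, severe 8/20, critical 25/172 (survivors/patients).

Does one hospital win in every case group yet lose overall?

No

Mild: Summit 3/5 = 60.0%, Providence 8/10 = 80.0% → Providence
Moderate: Summit 10/20 = 50.0%, Providence 33/55 = 60.0% → Providence
Severe: Summit 14/44 = 31.8%, Providence 8/20 = 40.0% → Providence
Critical: Summit 6/93 = 6.5%, Providence 25/172 = 14.5% → Providence
Overall: Summit 33/162 = 20.4%, Providence 74/257 = 28.8% → Providence
Providence wins overall and in every case group — no reversal.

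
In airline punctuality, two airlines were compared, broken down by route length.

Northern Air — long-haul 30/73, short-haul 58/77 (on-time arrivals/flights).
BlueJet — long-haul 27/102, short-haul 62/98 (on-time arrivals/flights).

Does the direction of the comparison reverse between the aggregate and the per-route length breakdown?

Long-haul: Northern Air 30/73 = 41.1%, BlueJet 27/102 = 26.5% → Northern Air
Short-haul: Northern Air 58/77 = 75.3%, BlueJet 62/98 = 63.3% → Northern Air
Overall: Northern Air 88/150 = 58.7%, BlueJet 89/200 = 44.5% → Northern Air
Northern Air wins overall and in every route group — no reversal.

No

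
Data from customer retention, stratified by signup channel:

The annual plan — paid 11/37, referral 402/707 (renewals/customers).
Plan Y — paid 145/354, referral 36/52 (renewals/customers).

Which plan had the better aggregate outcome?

Paid: the annual plan 11/37 = 29.7%, Plan Y 145/354 = 41.0% → Plan Y
Referral: the annual plan 402/707 = 56.9%, Plan Y 36/52 = 69.2% → Plan Y
Overall: the annual plan 413/744 = 55.5%, Plan Y 181/406 = 44.6% → the annual plan
(Plan Y wins every signup group but the annual plan wins overall — Plan Y's customers skew toward the low-rate paid group.)

the annual plan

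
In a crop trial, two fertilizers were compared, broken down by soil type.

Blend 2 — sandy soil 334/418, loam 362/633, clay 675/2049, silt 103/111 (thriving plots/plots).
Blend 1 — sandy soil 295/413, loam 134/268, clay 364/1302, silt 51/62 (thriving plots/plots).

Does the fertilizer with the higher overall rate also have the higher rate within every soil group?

Sandy soil: Blend 2 334/418 = 79.9%, Blend 1 295/413 = 71.4% → Blend 2
Loam: Blend 2 362/633 = 57.2%, Blend 1 134/268 = 50.0% → Blend 2
Clay: Blend 2 675/2049 = 32.9%, Blend 1 364/1302 = 28.0% → Blend 2
Silt: Blend 2 103/111 = 92.8%, Blend 1 51/62 = 82.3% → Blend 2
Overall: Blend 2 1474/3211 = 45.9%, Blend 1 844/2045 = 41.3% → Blend 2
Blend 2 wins overall and in every soil group — no reversal.

Yes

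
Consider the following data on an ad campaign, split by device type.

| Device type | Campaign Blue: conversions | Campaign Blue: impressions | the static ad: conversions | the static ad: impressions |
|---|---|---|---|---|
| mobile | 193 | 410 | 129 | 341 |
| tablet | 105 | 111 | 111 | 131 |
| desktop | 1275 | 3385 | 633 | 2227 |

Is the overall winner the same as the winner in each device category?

Mobile: Campaign Blue 193/410 = 47.1%, the static ad 129/341 = 37.8% → Campaign Blue
Tablet: Campaign Blue 105/111 = 94.6%, the static ad 111/131 = 84.7% → Campaign Blue
Desktop: Campaign Blue 1275/3385 = 37.7%, the static ad 633/2227 = 28.4% → Campaign Blue
Overall: Campaign Blue 1573/3906 = 40.3%, the static ad 873/2699 = 32.3% → Campaign Blue
Campaign Blue wins overall and in every device group — no reversal.

Yes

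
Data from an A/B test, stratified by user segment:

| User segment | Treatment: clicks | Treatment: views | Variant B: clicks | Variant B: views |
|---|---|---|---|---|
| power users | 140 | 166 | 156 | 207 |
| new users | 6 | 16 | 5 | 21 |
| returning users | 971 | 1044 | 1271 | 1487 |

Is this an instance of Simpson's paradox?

Power users: Treatment 140/166 = 84.3%, Variant B 156/207 = 75.4% → Treatment
New users: Treatment 6/16 = 37.5%, Variant B 5/21 = 23.8% → Treatment
Returning users: Treatment 971/1044 = 93.0%, Variant B 1271/1487 = 85.5% → Treatment
Overall: Treatment 1117/1226 = 91.1%, Variant B 1432/1715 = 83.5% → Treatment
Treatment wins overall and in every user group — no reversal.

No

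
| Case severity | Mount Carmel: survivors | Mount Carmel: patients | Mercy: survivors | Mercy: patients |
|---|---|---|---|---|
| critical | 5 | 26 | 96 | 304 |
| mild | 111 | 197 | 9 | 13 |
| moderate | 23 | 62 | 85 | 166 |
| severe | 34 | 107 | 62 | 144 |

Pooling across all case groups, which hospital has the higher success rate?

Critical: Mount Carmel 5/26 = 19.2%, Mercy 96/304 = 31.6% → Mercy
Mild: Mount Carmel 111/197 = 56.3%, Mercy 9/13 = 69.2% → Mercy
Moderate: Mount Carmel 23/62 = 37.1%, Mercy 85/166 = 51.2% → Mercy
Severe: Mount Carmel 34/107 = 31.8%, Mercy 62/144 = 43.1% → Mercy
Overall: Mount Carmel 173/392 = 44.1%, Mercy 252/627 = 40.2% → Mount Carmel
(Mercy wins every case group but Mount Carmel wins overall — Mercy's patients skew toward the low-rate critical group.)

Mount Carmel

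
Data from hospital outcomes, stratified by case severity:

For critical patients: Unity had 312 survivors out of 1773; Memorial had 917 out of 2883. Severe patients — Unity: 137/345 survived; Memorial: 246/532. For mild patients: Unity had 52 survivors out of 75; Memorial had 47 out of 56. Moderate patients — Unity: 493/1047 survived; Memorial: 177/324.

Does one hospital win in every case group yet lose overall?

No

Critical: Unity 312/1773 = 17.6%, Memorial 917/2883 = 31.8% → Memorial
Severe: Unity 137/345 = 39.7%, Memorial 246/532 = 46.2% → Memorial
Mild: Unity 52/75 = 69.3%, Memorial 47/56 = 83.9% → Memorial
Moderate: Unity 493/1047 = 47.1%, Memorial 177/324 = 54.6% → Memorial
Overall: Unity 994/3240 = 30.7%, Memorial 1387/3795 = 36.5% → Memorial
Memorial wins overall and in every case group — no reversal.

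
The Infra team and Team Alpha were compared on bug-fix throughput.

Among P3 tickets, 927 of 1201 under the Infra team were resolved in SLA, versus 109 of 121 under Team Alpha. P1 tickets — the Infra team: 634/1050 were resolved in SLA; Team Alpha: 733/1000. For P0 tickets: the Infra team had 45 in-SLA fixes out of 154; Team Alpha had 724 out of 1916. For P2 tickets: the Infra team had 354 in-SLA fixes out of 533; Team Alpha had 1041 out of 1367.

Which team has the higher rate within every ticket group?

P3: the Infra team 927/1201 = 77.2%, Team Alpha 109/121 = 90.1% → Team Alpha
P1: the Infra team 634/1050 = 60.4%, Team Alpha 733/1000 = 73.3% → Team Alpha
P0: the Infra team 45/154 = 29.2%, Team Alpha 724/1916 = 37.8% → Team Alpha
P2: the Infra team 354/533 = 66.4%, Team Alpha 1041/1367 = 76.2% → Team Alpha
Team Alpha has the higher rate in all 4 groups.

Team Alpha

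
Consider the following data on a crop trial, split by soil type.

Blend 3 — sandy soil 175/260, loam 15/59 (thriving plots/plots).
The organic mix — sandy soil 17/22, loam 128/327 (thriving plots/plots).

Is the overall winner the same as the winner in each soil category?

Sandy soil: Blend 3 175/260 = 67.3%, the organic mix 17/22 = 77.3% → the organic mix
Loam: Blend 3 15/59 = 25.4%, the organic mix 128/327 = 39.1% → the organic mix
Overall: Blend 3 190/319 = 59.6%, the organic mix 145/349 = 41.5% → Blend 3
The organic mix wins each soil group but Blend 3 wins overall — the comparison reverses. The organic mix's plots skew toward loam, which has a lower base rate.

No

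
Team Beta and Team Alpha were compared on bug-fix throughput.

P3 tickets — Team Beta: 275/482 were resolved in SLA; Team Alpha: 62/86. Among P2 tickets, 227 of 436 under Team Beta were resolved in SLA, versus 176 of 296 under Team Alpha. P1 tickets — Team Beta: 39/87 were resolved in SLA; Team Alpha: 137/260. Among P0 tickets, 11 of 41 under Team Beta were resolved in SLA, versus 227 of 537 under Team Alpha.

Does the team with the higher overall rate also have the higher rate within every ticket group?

P3: Team Beta 275/482 = 57.1%, Team Alpha 62/86 = 72.1% → Team Alpha
P2: Team Beta 227/436 = 52.1%, Team Alpha 176/296 = 59.5% → Team Alpha
P1: Team Beta 39/87 = 44.8%, Team Alpha 137/260 = 52.7% → Team Alpha
P0: Team Beta 11/41 = 26.8%, Team Alpha 227/537 = 42.3% → Team Alpha
Overall: Team Beta 552/1046 = 52.8%, Team Alpha 602/1179 = 51.1% → Team Beta
Team Alpha wins each ticket group but Team Beta wins overall — the comparison reverses. Team Alpha's tickets skew toward P0, which has a lower base rate.

No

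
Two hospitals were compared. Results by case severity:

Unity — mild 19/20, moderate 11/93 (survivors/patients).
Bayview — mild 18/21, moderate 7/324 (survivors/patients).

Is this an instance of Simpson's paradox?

Mild: Unity 19/20 = 95.0%, Bayview 18/21 = 85.7% → Unity
Moderate: Unity 11/93 = 11.8%, Bayview 7/324 = 2.2% → Unity
Overall: Unity 30/113 = 26.5%, Bayview 25/345 = 7.2% → Unity
Unity wins overall and in every case group — no reversal.

No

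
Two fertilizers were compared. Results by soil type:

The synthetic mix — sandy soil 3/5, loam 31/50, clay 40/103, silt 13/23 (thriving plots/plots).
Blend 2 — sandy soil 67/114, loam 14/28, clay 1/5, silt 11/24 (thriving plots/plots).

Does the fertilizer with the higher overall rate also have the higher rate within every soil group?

Sandy soil: the synthetic mix 3/5 = 60.0%, Blend 2 67/114 = 58.8% → the synthetic mix
Loam: the synthetic mix 31/50 = 62.0%, Blend 2 14/28 = 50.0% → the synthetic mix
Clay: the synthetic mix 40/103 = 38.8%, Blend 2 1/5 = 20.0% → the synthetic mix
Silt: the synthetic mix 13/23 = 56.5%, Blend 2 11/24 = 45.8% → the synthetic mix
Overall: the synthetic mix 87/181 = 48.1%, Blend 2 93/171 = 54.4% → Blend 2
The synthetic mix wins each soil group but Blend 2 wins overall — the comparison reverses. The synthetic mix's plots skew toward clay, which has a lower base rate.

No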